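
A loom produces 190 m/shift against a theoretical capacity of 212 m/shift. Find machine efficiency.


Formula: Efficiency% = (Actual output / Theoretical output) * 100
Efficiency% = (190 / 212) * 100
Efficiency% = 0.896226 * 100 = 89.6226% ≈ 89.6%

89.6%


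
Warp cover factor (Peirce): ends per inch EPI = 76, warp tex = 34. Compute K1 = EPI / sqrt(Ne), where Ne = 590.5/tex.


Formula: K1 = EPI / sqrt(Ne), with Ne = 590.5 / tex_warp
Step 1: Ne = 590.5 / 34 = 17.368
Step 2: sqrt(Ne) = sqrt(17.368) = 4.1675
Step 3: K1 = 76 / 4.1675 = 18.2

18.2


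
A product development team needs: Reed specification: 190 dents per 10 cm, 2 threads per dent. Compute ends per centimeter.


Formula: EPC = (dents per 10 cm * ends per dent) / 10
Step 1: Total ends per 10 cm = 190 * 2 = 380
Step 2: EPC = 380 / 10 = 38.0 ends/cm

38.0 ends/cm


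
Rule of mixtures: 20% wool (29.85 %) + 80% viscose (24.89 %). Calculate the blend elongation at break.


Formula: Blend property = (fraction_A * property_A) + (fraction_B * property_B)
Step 1: Contribution A = 20/100 * 29.85 % = 5.97 %
Step 2: Contribution B = 80/100 * 24.89 % = 19.912 %
Step 3: Blend elongation at break = 5.97 + 19.912 = 25.882 %

25.882 %


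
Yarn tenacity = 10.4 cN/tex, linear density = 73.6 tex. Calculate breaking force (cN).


Formula: Breaking force = Tenacity * Linear density
F = 10.4 cN/tex * 73.6 tex
F = 765.44 cN

765.44 cN


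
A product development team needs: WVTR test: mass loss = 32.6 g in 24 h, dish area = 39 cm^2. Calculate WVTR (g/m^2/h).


Formula: WVTR = mass_loss / (area * time)
Step 1: Convert area: 39 cm^2 = 0.0039 m^2
Step 2: WVTR = 32.6 g / (0.0039 m^2 * 24 h)
Step 3: WVTR = 32.6 / 0.0936 = 348.3 g/m^2/h

348.3 g/m^2/h


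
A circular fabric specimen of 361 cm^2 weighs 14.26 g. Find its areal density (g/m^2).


Formula: GSM = mass_g / area_m2
Step 1: Convert area: 361 cm^2 = 361 / 10000 = 0.0361 m^2
Step 2: GSM = 14.26 g / 0.0361 m^2 = 395.0 g/m^2

395.0 g/m^2


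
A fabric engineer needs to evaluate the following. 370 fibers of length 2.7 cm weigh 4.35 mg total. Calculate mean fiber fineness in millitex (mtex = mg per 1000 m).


Formula: fineness (mtex) = mass (mg) / total length (km) = (mass_mg / total_length_m) * 1000
Step 1: Convert fiber length: 2.7 cm = 0.027 m
Step 2: Total fiber length = 370 * 0.027 = 9.99 m
Step 3: Linear density = 4.35 mg / 9.99 m = 0.4354 mg/m
Step 4: fineness = 0.4354 * 1000 = 435.4 mtex

435.4 mtex


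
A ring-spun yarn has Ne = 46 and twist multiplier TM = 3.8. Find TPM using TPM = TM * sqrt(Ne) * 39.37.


Formula: TPM = TM * sqrt(Ne) * 39.37
Step 1: sqrt(Ne) = sqrt(46) = 6.7823
Step 2: TM * sqrt(Ne) = 3.8 * 6.7823 = 25.7727
Step 3: TPM = 25.7727 * 39.37 = 1015 twists/m

1015 twists/m


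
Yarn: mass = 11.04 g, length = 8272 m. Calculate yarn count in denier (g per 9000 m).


Formula: den = (mass_g / length_m) * 9000
Substituting: den = (11.04 / 8272) * 9000
Intermediate: 11.04 / 8272 = 0.00133462 g/m
den = 0.00133462 * 9000 = 12.0 denier

12.0 denier


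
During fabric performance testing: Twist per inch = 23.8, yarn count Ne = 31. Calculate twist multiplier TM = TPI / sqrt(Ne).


Formula: TM = TPI / sqrt(Ne)
Step 1: sqrt(Ne) = sqrt(31) = 5.5678
Step 2: TM = 23.8 / 5.5678 = 4.27

4.27 TM


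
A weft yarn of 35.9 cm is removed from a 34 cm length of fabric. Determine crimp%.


Formula: Crimp% = ((L_yarn - L_fabric) / L_fabric) * 100
Step 1: Extension = 35.9 - 34 = 1.9 cm
Step 2: Crimp% = (1.9 / 34) * 100
Step 3: Crimp% = 0.055882 * 100 = 5.5882% ≈ 5.6%

5.6%


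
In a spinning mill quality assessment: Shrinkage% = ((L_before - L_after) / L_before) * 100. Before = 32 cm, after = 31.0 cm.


Formula: Shrinkage% = ((L_before - L_after) / L_before) * 100
Step 1: Shrinkage = 32 - 31.0 = 1.0 cm
Step 2: Shrinkage% = (1.0 / 32) * 100
Step 3: Shrinkage% = 0.03125 * 100 = 3.125% ≈ 3.1%

3.1%


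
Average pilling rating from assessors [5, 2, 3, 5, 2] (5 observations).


Formula: Mean = sum / count
Sum = 5 + 2 + 3 + 5 + 2 = 17
Mean = 17 / 5 = 3.4

3.4


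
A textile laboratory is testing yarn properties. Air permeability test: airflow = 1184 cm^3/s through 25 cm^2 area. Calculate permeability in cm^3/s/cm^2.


Formula: Air Permeability = Airflow / Test Area
AP = 1184 cm^3/s / 25 cm^2
AP = 47.4 cm^3/s/cm^2

47.4 cm^3/s/cm^2


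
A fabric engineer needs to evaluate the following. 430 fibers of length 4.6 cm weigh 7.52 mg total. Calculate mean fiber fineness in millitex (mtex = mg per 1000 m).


Formula: fineness (mtex) = mass (mg) / total length (km) = (mass_mg / total_length_m) * 1000
Step 1: Convert fiber length: 4.6 cm = 0.046 m
Step 2: Total fiber length = 430 * 0.046 = 19.78 m
Step 3: Linear density = 7.52 mg / 19.78 m = 0.3802 mg/m
Step 4: fineness = 0.3802 * 1000 = 380.2 mtex

380.2 mtex


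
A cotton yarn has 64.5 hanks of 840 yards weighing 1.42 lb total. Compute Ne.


Formula: Ne = hanks / mass_lb
Substituting: Ne = 64.5 / 1.42
Ne = 45.4

45.4 Ne


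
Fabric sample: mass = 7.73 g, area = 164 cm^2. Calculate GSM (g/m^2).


Formula: GSM = mass_g / area_m2
Step 1: Convert area: 164 cm^2 = 164 / 10000 = 0.0164 m^2
Step 2: GSM = 7.73 g / 0.0164 m^2 = 471.3 g/m^2

471.3 g/m^2


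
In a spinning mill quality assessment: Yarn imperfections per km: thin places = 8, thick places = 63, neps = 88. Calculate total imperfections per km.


Formula: Total = thin places + thick places + neps
Total = 8 + 63 + 88
Total = 159 imperfections/km

159 imperfections/km


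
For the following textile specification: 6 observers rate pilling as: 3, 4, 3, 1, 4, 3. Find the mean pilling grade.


Formula: Mean = sum / count
Sum = 3 + 4 + 3 + 1 + 4 + 3 = 18
Mean = 18 / 6 = 3.0

3.0


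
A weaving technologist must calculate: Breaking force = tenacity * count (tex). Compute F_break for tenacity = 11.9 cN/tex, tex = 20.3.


Formula: Breaking force = Tenacity * Linear density
F = 11.9 cN/tex * 20.3 tex
F = 241.57 cN

241.57 cN


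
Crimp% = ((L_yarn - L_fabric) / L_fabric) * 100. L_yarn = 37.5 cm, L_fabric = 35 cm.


Formula: Crimp% = ((L_yarn - L_fabric) / L_fabric) * 100
Step 1: Extension = 37.5 - 35 = 2.5 cm
Step 2: Crimp% = (2.5 / 35) * 100
Step 3: Crimp% = 0.071429 * 100 = 7.1429% ≈ 7.1%

7.1%


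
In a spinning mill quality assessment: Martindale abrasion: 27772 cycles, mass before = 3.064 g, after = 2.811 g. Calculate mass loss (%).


Formula: Mass loss% = ((m_before - m_after) / m_before) * 100
Step 1: Mass loss = 3.064 - 2.811 = 0.253 g
Step 2: Ratio = 0.253 / 3.064 = 0.0825718
Step 3: Mass loss% = 0.0825718 * 100 = 8.25718% ≈ 8.26%

8.26%


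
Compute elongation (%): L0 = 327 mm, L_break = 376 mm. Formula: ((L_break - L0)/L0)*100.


Formula: Elongation (%) = ((L_break - L0) / L0) * 100
Step 1: Extension = 376 - 327 = 49 mm
Step 2: Elongation = (49 / 327) * 100
Step 3: Elongation = 0.149847 * 100 = 14.9847% ≈ 15.0%

15.0%


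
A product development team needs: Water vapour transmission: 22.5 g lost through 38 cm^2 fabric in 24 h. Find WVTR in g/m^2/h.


Formula: WVTR = mass_loss / (area * time)
Step 1: Convert area: 38 cm^2 = 0.0038 m^2
Step 2: WVTR = 22.5 g / (0.0038 m^2 * 24 h)
Step 3: WVTR = 22.5 / 0.0912 = 246.7 g/m^2/h

246.7 g/m^2/h


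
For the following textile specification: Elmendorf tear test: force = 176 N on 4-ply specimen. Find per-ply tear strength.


Formula: Per-ply strength = Total force / Number of plies
Per-ply = 176 N / 4
Per-ply = 44 N

44 N


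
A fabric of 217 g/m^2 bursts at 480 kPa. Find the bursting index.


Formula: Bursting Index = Bursting Strength / Fabric GSM
BI = 480 kPa / 217 g/m^2
BI = 2.212 kPa/(g/m^2)

2.212 kPa/(g/m^2)


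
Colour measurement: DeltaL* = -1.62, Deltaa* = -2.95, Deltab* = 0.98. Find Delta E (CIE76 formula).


Formula: Delta E = sqrt(dL*^2 + da*^2 + db*^2)
Step 1: dL*^2 = (-1.62)^2 = 2.6244
Step 2: da*^2 = (-2.95)^2 = 8.7025
Step 3: db*^2 = 0.98^2 = 0.9604
Step 4: Sum = 2.6244 + 8.7025 + 0.9604 = 12.2873
Step 5: Delta E = sqrt(12.2873) = 3.51

3.51 Delta E


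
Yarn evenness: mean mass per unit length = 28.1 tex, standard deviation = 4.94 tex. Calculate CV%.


Formula: CV% = (standard deviation / mean) * 100
Step 1: Ratio = 4.94 / 28.1 = 0.175801
Step 2: CV% = 0.175801 * 100 = 17.5801% ≈ 17.6%

17.6%


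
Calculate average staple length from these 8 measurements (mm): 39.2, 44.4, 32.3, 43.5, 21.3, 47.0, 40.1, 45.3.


Formula: Mean = sum of lengths / count
Sum = 39.2 + 44.4 + 32.3 + 43.5 + 21.3 + 47.0 + 40.1 + 45.3
Sum = 313.1 mm
Mean = 313.1 / 8 = 39.14 mm

39.14 mm


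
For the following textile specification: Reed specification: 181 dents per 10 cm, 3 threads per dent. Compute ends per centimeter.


Formula: EPC = (dents per 10 cm * ends per dent) / 10
Step 1: Total ends per 10 cm = 181 * 3 = 543
Step 2: EPC = 543 / 10 = 54.3 ends/cm

54.3 ends/cm


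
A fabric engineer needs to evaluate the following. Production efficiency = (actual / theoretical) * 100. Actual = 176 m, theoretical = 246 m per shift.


Formula: Efficiency% = (Actual output / Theoretical output) * 100
Efficiency% = (176 / 246) * 100
Efficiency% = 0.715447 * 100 = 71.5447% ≈ 71.5%

71.5%


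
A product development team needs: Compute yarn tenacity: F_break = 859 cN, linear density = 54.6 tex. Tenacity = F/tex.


Formula: Tenacity = Breaking force / Linear density
Tenacity = 859 cN / 54.6 tex
Tenacity = 15.73 cN/tex

15.73 cN/tex


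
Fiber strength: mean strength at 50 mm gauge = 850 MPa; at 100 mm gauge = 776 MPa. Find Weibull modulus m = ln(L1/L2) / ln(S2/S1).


Formula: m = ln(L1/L2) / ln(S2/S1)
Step 1: ln(L1/L2) = ln(50/100) = -0.69315
Step 2: S2/S1 = 776/850 = 0.91294
Step 3: ln(S2/S1) = ln(0.91294) = -0.09109
Step 4: m = -0.69315 / -0.09109 = 7.61

7.61 (Weibull m)


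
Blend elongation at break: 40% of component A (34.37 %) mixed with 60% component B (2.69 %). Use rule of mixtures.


Formula: Blend property = (fraction_A * property_A) + (fraction_B * property_B)
Step 1: Contribution A = 40/100 * 34.37 % = 13.748 %
Step 2: Contribution B = 60/100 * 2.69 % = 1.614 %
Step 3: Blend elongation at break = 13.748 + 1.614 = 15.362 %

15.362 %


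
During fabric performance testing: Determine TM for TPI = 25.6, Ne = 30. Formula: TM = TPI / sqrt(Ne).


Formula: TM = TPI / sqrt(Ne)
Step 1: sqrt(Ne) = sqrt(30) = 5.4772
Step 2: TM = 25.6 / 5.4772 = 4.67

4.67 TM


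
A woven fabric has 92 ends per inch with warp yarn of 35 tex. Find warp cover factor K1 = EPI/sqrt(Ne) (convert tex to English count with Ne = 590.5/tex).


Formula: K1 = EPI / sqrt(Ne), with Ne = 590.5 / tex_warp
Step 1: Ne = 590.5 / 35 = 16.871
Step 2: sqrt(Ne) = sqrt(16.871) = 4.1074
Step 3: K1 = 92 / 4.1074 = 22.4

22.4


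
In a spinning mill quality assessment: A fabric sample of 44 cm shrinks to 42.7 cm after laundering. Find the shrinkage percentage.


Formula: Shrinkage% = ((L_before - L_after) / L_before) * 100
Step 1: Shrinkage = 44 - 42.7 = 1.3 cm
Step 2: Shrinkage% = (1.3 / 44) * 100
Step 3: Shrinkage% = 0.029545 * 100 = 2.9545% ≈ 3.0%

3.0%


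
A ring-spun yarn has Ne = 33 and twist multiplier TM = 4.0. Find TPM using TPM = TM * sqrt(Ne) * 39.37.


Formula: TPM = TM * sqrt(Ne) * 39.37
Step 1: sqrt(Ne) = sqrt(33) = 5.7446
Step 2: TM * sqrt(Ne) = 4.0 * 5.7446 = 22.9784
Step 3: TPM = 22.9784 * 39.37 = 905 twists/m

905 twists/m


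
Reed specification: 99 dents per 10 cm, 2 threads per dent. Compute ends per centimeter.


Formula: EPC = (dents per 10 cm * ends per dent) / 10
Step 1: Total ends per 10 cm = 99 * 2 = 198
Step 2: EPC = 198 / 10 = 19.8 ends/cm

19.8 ends/cm


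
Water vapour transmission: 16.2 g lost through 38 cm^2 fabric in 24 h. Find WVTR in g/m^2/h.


Formula: WVTR = mass_loss / (area * time)
Step 1: Convert area: 38 cm^2 = 0.0038 m^2
Step 2: WVTR = 16.2 g / (0.0038 m^2 * 24 h)
Step 3: WVTR = 16.2 / 0.0912 = 177.6 g/m^2/h

177.6 g/m^2/h


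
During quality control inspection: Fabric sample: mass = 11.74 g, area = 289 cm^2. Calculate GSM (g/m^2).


Formula: GSM = mass_g / area_m2
Step 1: Convert area: 289 cm^2 = 289 / 10000 = 0.0289 m^2
Step 2: GSM = 11.74 g / 0.0289 m^2 = 406.2 g/m^2

406.2 g/m^2


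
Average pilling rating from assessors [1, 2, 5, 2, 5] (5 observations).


Formula: Mean = sum / count
Sum = 1 + 2 + 5 + 2 + 5 = 15
Mean = 15 / 5 = 3.0

3.0


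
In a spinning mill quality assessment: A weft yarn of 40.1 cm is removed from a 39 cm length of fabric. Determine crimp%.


Formula: Crimp% = ((L_yarn - L_fabric) / L_fabric) * 100
Step 1: Extension = 40.1 - 39 = 1.1 cm
Step 2: Crimp% = (1.1 / 39) * 100
Step 3: Crimp% = 0.028205 * 100 = 2.8205% ≈ 2.8%

2.8%


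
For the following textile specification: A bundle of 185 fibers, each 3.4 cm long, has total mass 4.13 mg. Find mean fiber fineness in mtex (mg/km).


Formula: fineness (mtex) = mass (mg) / total length (km) = (mass_mg / total_length_m) * 1000
Step 1: Convert fiber length: 3.4 cm = 0.034 m
Step 2: Total fiber length = 185 * 0.034 = 6.29 m
Step 3: Linear density = 4.13 mg / 6.29 m = 0.6566 mg/m
Step 4: fineness = 0.6566 * 1000 = 656.6 mtex

656.6 mtex


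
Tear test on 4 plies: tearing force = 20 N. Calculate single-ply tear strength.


Formula: Per-ply strength = Total force / Number of plies
Per-ply = 20 N / 4
Per-ply = 5 N

5 N


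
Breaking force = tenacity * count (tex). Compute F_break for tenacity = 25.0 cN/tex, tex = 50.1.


Formula: Breaking force = Tenacity * Linear density
F = 25.0 cN/tex * 50.1 tex
F = 1252.50 cN

1252.50 cN


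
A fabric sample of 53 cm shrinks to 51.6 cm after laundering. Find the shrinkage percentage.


Formula: Shrinkage% = ((L_before - L_after) / L_before) * 100
Step 1: Shrinkage = 53 - 51.6 = 1.4 cm
Step 2: Shrinkage% = (1.4 / 53) * 100
Step 3: Shrinkage% = 0.026415 * 100 = 2.6415% ≈ 2.6%

2.6%


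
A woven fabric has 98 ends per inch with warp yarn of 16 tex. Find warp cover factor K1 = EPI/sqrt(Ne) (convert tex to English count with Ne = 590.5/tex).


Formula: K1 = EPI / sqrt(Ne), with Ne = 590.5 / tex_warp
Step 1: Ne = 590.5 / 16 = 36.906
Step 2: sqrt(Ne) = sqrt(36.906) = 6.075
Step 3: K1 = 98 / 6.075 = 16.1

16.1


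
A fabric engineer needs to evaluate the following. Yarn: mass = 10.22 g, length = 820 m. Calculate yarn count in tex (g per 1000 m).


Formula: Tex = (mass_g / length_m) * 1000
Substituting: Tex = (10.22 / 820) * 1000
Intermediate: 10.22 / 820 = 0.01246341 g/m
Tex = 0.01246341 * 1000 = 12.46 tex

12.46 tex


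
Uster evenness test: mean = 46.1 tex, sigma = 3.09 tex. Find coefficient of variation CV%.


Formula: CV% = (standard deviation / mean) * 100
Step 1: Ratio = 3.09 / 46.1 = 0.067028
Step 2: CV% = 0.067028 * 100 = 6.7028% ≈ 6.7%

6.7%


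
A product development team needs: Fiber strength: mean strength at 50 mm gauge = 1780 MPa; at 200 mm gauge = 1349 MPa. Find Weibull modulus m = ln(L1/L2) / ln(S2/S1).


Formula: m = ln(L1/L2) / ln(S2/S1)
Step 1: ln(L1/L2) = ln(50/200) = -1.38629
Step 2: S2/S1 = 1349/1780 = 0.75787
Step 3: ln(S2/S1) = ln(0.75787) = -0.27724
Step 4: m = -1.38629 / -0.27724 = 5.00

5.00 (Weibull m)


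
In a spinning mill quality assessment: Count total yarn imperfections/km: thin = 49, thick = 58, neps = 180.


Formula: Total = thin places + thick places + neps
Total = 49 + 58 + 180
Total = 287 imperfections/km

287 imperfections/km


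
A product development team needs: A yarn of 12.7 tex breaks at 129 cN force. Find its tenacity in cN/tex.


Formula: Tenacity = Breaking force / Linear density
Tenacity = 129 cN / 12.7 tex
Tenacity = 10.16 cN/tex

10.16 cN/tex


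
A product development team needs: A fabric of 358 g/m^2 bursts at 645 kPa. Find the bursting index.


Formula: Bursting Index = Bursting Strength / Fabric GSM
BI = 645 kPa / 358 g/m^2
BI = 1.802 kPa/(g/m^2)

1.802 kPa/(g/m^2)


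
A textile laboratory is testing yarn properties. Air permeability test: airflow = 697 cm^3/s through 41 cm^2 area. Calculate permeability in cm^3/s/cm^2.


Formula: Air Permeability = Airflow / Test Area
AP = 697 cm^3/s / 41 cm^2
AP = 17.0 cm^3/s/cm^2

17.0 cm^3/s/cm^2


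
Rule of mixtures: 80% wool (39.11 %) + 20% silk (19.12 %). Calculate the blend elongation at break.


Formula: Blend property = (fraction_A * property_A) + (fraction_B * property_B)
Step 1: Contribution A = 80/100 * 39.11 % = 31.288 %
Step 2: Contribution B = 20/100 * 19.12 % = 3.824 %
Step 3: Blend elongation at break = 31.288 + 3.824 = 35.112 %

35.112 %


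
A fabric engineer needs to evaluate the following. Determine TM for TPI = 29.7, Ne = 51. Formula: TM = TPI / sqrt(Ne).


Formula: TM = TPI / sqrt(Ne)
Step 1: sqrt(Ne) = sqrt(51) = 7.1414
Step 2: TM = 29.7 / 7.1414 = 4.16

4.16 TM


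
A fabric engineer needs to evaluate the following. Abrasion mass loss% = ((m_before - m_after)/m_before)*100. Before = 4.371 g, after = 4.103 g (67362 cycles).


Formula: Mass loss% = ((m_before - m_after) / m_before) * 100
Step 1: Mass loss = 4.371 - 4.103 = 0.268 g
Step 2: Ratio = 0.268 / 4.371 = 0.0613132
Step 3: Mass loss% = 0.0613132 * 100 = 6.13132% ≈ 6.13%

6.13%


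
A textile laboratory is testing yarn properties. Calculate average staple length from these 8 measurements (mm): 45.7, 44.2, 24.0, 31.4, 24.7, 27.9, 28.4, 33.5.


Formula: Mean = sum of lengths / count
Sum = 45.7 + 44.2 + 24.0 + 31.4 + 24.7 + 27.9 + 28.4 + 33.5
Sum = 259.8 mm
Mean = 259.8 / 8 = 32.48 mm

32.48 mm


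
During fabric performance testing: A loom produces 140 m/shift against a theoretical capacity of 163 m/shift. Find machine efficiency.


Formula: Efficiency% = (Actual output / Theoretical output) * 100
Efficiency% = (140 / 163) * 100
Efficiency% = 0.858896 * 100 = 85.8896% ≈ 85.9%

85.9%


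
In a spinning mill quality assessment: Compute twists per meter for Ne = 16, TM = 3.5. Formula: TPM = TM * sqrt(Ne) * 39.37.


Formula: TPM = TM * sqrt(Ne) * 39.37
Step 1: sqrt(Ne) = sqrt(16) = 4
Step 2: TM * sqrt(Ne) = 3.5 * 4 = 14
Step 3: TPM = 14 * 39.37 = 551 twists/m

551 twists/m


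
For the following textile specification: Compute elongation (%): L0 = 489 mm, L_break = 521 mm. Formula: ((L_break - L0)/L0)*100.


Formula: Elongation (%) = ((L_break - L0) / L0) * 100
Step 1: Extension = 521 - 489 = 32 mm
Step 2: Elongation = (32 / 489) * 100
Step 3: Elongation = 0.06544 * 100 = 6.544% ≈ 6.5%

6.5%


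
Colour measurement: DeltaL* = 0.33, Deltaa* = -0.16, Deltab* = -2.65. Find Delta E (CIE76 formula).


Formula: Delta E = sqrt(dL*^2 + da*^2 + db*^2)
Step 1: dL*^2 = 0.33^2 = 0.1089
Step 2: da*^2 = (-0.16)^2 = 0.0256
Step 3: db*^2 = (-2.65)^2 = 7.0225
Step 4: Sum = 0.1089 + 0.0256 + 7.0225 = 7.157
Step 5: Delta E = sqrt(7.157) = 2.68

2.68 Delta E


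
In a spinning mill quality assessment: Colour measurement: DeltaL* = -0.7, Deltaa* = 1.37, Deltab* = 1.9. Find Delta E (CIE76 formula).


Formula: Delta E = sqrt(dL*^2 + da*^2 + db*^2)
Step 1: dL*^2 = (-0.7)^2 = 0.49
Step 2: da*^2 = 1.37^2 = 1.8769
Step 3: db*^2 = 1.9^2 = 3.61
Step 4: Sum = 0.49 + 1.8769 + 3.61 = 5.9769
Step 5: Delta E = sqrt(5.9769) = 2.44

2.44 Delta E


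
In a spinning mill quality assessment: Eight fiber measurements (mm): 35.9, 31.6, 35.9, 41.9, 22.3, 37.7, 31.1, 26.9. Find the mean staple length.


Formula: Mean = sum of lengths / count
Sum = 35.9 + 31.6 + 35.9 + 41.9 + 22.3 + 37.7 + 31.1 + 26.9
Sum = 263.3 mm
Mean = 263.3 / 8 = 32.91 mm

32.91 mm


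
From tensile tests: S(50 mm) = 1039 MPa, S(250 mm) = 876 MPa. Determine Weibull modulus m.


Formula: m = ln(L1/L2) / ln(S2/S1)
Step 1: ln(L1/L2) = ln(50/250) = -1.60944
Step 2: S2/S1 = 876/1039 = 0.84312
Step 3: ln(S2/S1) = ln(0.84312) = -0.17065
Step 4: m = -1.60944 / -0.17065 = 9.43

9.43 (Weibull m)


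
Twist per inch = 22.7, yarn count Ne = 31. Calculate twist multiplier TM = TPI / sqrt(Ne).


Formula: TM = TPI / sqrt(Ne)
Step 1: sqrt(Ne) = sqrt(31) = 5.5678
Step 2: TM = 22.7 / 5.5678 = 4.08

4.08 TM


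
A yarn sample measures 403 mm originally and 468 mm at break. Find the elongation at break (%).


Formula: Elongation (%) = ((L_break - L0) / L0) * 100
Step 1: Extension = 468 - 403 = 65 mm
Step 2: Elongation = (65 / 403) * 100
Step 3: Elongation = 0.16129 * 100 = 16.129% ≈ 16.1%

16.1%


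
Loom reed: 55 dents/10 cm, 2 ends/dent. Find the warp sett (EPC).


Formula: EPC = (dents per 10 cm * ends per dent) / 10
Step 1: Total ends per 10 cm = 55 * 2 = 110
Step 2: EPC = 110 / 10 = 11.0 ends/cm

11.0 ends/cm


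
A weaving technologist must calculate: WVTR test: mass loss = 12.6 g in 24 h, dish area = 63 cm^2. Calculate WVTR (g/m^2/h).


Formula: WVTR = mass_loss / (area * time)
Step 1: Convert area: 63 cm^2 = 0.0063 m^2
Step 2: WVTR = 12.6 g / (0.0063 m^2 * 24 h)
Step 3: WVTR = 12.6 / 0.1512 = 83.3 g/m^2/h

83.3 g/m^2/h


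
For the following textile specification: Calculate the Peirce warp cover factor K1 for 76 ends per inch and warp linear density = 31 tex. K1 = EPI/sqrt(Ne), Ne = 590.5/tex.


Formula: K1 = EPI / sqrt(Ne), with Ne = 590.5 / tex_warp
Step 1: Ne = 590.5 / 31 = 19.048
Step 2: sqrt(Ne) = sqrt(19.048) = 4.3644
Step 3: K1 = 76 / 4.3644 = 17.4

17.4


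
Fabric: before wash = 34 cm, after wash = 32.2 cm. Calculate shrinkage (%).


Formula: Shrinkage% = ((L_before - L_after) / L_before) * 100
Step 1: Shrinkage = 34 - 32.2 = 1.8 cm
Step 2: Shrinkage% = (1.8 / 34) * 100
Step 3: Shrinkage% = 0.052941 * 100 = 5.2941% ≈ 5.3%

5.3%


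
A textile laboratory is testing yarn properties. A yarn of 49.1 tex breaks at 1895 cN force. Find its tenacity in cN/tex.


Formula: Tenacity = Breaking force / Linear density
Tenacity = 1895 cN / 49.1 tex
Tenacity = 38.59 cN/tex

38.59 cN/tex


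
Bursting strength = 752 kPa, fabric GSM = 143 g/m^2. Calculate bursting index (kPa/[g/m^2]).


Formula: Bursting Index = Bursting Strength / Fabric GSM
BI = 752 kPa / 143 g/m^2
BI = 5.259 kPa/(g/m^2)

5.259 kPa/(g/m^2)


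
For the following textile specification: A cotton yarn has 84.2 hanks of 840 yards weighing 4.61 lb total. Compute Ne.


Formula: Ne = hanks / mass_lb
Substituting: Ne = 84.2 / 4.61
Ne = 18.3

18.3 Ne


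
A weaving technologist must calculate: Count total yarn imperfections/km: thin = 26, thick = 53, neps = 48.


Formula: Total = thin places + thick places + neps
Total = 26 + 53 + 48
Total = 127 imperfections/km

127 imperfections/km


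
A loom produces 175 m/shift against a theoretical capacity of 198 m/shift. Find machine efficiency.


Formula: Efficiency% = (Actual output / Theoretical output) * 100
Efficiency% = (175 / 198) * 100
Efficiency% = 0.883838 * 100 = 88.3838% ≈ 88.4%

88.4%


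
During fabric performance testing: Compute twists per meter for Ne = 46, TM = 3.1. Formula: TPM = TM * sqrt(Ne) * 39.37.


Formula: TPM = TM * sqrt(Ne) * 39.37
Step 1: sqrt(Ne) = sqrt(46) = 6.7823
Step 2: TM * sqrt(Ne) = 3.1 * 6.7823 = 21.0251
Step 3: TPM = 21.0251 * 39.37 = 828 twists/m

828 twists/m


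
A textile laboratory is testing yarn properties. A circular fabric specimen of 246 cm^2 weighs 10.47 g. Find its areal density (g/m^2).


Formula: GSM = mass_g / area_m2
Step 1: Convert area: 246 cm^2 = 246 / 10000 = 0.0246 m^2
Step 2: GSM = 10.47 g / 0.0246 m^2 = 425.6 g/m^2

425.6 g/m^2


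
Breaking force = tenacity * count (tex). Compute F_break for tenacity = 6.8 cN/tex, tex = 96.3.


Formula: Breaking force = Tenacity * Linear density
F = 6.8 cN/tex * 96.3 tex
F = 654.84 cN

654.84 cN


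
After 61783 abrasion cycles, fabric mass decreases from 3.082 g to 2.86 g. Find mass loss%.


Formula: Mass loss% = ((m_before - m_after) / m_before) * 100
Step 1: Mass loss = 3.082 - 2.86 = 0.222 g
Step 2: Ratio = 0.222 / 3.082 = 0.0720311
Step 3: Mass loss% = 0.0720311 * 100 = 7.20311% ≈ 7.20%

7.20%


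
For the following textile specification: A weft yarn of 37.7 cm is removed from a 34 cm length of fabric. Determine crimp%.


Formula: Crimp% = ((L_yarn - L_fabric) / L_fabric) * 100
Step 1: Extension = 37.7 - 34 = 3.7 cm
Step 2: Crimp% = (3.7 / 34) * 100
Step 3: Crimp% = 0.108824 * 100 = 10.8824% ≈ 10.9%

10.9%


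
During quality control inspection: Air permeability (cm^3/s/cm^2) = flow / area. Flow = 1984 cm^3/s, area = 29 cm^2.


Formula: Air Permeability = Airflow / Test Area
AP = 1984 cm^3/s / 29 cm^2
AP = 68.4 cm^3/s/cm^2

68.4 cm^3/s/cm^2


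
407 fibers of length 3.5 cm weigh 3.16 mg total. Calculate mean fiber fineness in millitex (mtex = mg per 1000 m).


Formula: fineness (mtex) = mass (mg) / total length (km) = (mass_mg / total_length_m) * 1000
Step 1: Convert fiber length: 3.5 cm = 0.035 m
Step 2: Total fiber length = 407 * 0.035 = 14.245 m
Step 3: Linear density = 3.16 mg / 14.245 m = 0.2218 mg/m
Step 4: fineness = 0.2218 * 1000 = 221.8 mtex

221.8 mtex


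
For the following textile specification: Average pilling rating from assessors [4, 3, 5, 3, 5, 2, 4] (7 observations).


Formula: Mean = sum / count
Sum = 4 + 3 + 5 + 3 + 5 + 2 + 4 = 26
Mean = 26 / 7 = 3.7

3.7


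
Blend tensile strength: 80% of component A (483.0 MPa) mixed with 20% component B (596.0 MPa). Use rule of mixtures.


Formula: Blend property = (fraction_A * property_A) + (fraction_B * property_B)
Step 1: Contribution A = 80/100 * 483.0 MPa = 386.4 MPa
Step 2: Contribution B = 20/100 * 596.0 MPa = 119.2 MPa
Step 3: Blend tensile strength = 386.4 + 119.2 = 505.6 MPa

505.6 MPa


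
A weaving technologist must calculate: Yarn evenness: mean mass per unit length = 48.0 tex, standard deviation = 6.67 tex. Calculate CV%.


Formula: CV% = (standard deviation / mean) * 100
Step 1: Ratio = 6.67 / 48.0 = 0.138958
Step 2: CV% = 0.138958 * 100 = 13.8958% ≈ 13.9%

13.9%


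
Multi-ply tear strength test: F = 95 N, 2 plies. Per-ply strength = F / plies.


Formula: Per-ply strength = Total force / Number of plies
Per-ply = 95 N / 2
Per-ply = 47.5 N

47.5 N


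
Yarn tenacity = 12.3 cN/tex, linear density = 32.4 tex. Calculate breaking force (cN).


Formula: Breaking force = Tenacity * Linear density
F = 12.3 cN/tex * 32.4 tex
F = 398.52 cN

398.52 cN


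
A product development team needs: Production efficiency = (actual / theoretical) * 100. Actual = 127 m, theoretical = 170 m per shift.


Formula: Efficiency% = (Actual output / Theoretical output) * 100
Efficiency% = (127 / 170) * 100
Efficiency% = 0.747059 * 100 = 74.7059% ≈ 74.7%

74.7%


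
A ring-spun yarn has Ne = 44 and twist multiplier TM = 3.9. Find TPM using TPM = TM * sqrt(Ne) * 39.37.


Formula: TPM = TM * sqrt(Ne) * 39.37
Step 1: sqrt(Ne) = sqrt(44) = 6.6332
Step 2: TM * sqrt(Ne) = 3.9 * 6.6332 = 25.8695
Step 3: TPM = 25.8695 * 39.37 = 1018 twists/m

1018 twists/m


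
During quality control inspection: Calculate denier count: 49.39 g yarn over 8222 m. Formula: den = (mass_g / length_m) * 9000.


Formula: den = (mass_g / length_m) * 9000
Substituting: den = (49.39 / 8222) * 9000
Intermediate: 49.39 / 8222 = 0.00600705 g/m
den = 0.00600705 * 9000 = 54.1 denier

54.1 denier


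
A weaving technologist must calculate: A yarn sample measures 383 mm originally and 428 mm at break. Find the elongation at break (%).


Formula: Elongation (%) = ((L_break - L0) / L0) * 100
Step 1: Extension = 428 - 383 = 45 mm
Step 2: Elongation = (45 / 383) * 100
Step 3: Elongation = 0.117493 * 100 = 11.7493% ≈ 11.7%

11.7%


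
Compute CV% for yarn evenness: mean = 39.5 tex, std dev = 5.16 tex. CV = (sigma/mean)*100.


Formula: CV% = (standard deviation / mean) * 100
Step 1: Ratio = 5.16 / 39.5 = 0.130633
Step 2: CV% = 0.130633 * 100 = 13.0633% ≈ 13.1%

13.1%


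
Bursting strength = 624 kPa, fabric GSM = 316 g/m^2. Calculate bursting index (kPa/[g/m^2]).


Formula: Bursting Index = Bursting Strength / Fabric GSM
BI = 624 kPa / 316 g/m^2
BI = 1.975 kPa/(g/m^2)

1.975 kPa/(g/m^2)


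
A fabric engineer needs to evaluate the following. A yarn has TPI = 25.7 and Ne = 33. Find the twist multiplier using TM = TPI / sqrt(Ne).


Formula: TM = TPI / sqrt(Ne)
Step 1: sqrt(Ne) = sqrt(33) = 5.7446
Step 2: TM = 25.7 / 5.7446 = 4.47

4.47 TM


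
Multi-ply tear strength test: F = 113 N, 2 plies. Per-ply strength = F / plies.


Formula: Per-ply strength = Total force / Number of plies
Per-ply = 113 N / 2
Per-ply = 56.5 N

56.5 N


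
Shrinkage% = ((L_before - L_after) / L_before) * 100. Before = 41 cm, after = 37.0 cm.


Formula: Shrinkage% = ((L_before - L_after) / L_before) * 100
Step 1: Shrinkage = 41 - 37.0 = 4.0 cm
Step 2: Shrinkage% = (4.0 / 41) * 100
Step 3: Shrinkage% = 0.097561 * 100 = 9.7561% ≈ 9.8%

9.8%


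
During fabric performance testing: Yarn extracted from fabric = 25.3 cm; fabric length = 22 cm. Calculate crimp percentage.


Formula: Crimp% = ((L_yarn - L_fabric) / L_fabric) * 100
Step 1: Extension = 25.3 - 22 = 3.3 cm
Step 2: Crimp% = (3.3 / 22) * 100
Step 3: Crimp% = 0.15 * 100 = 15.0%

15.0%


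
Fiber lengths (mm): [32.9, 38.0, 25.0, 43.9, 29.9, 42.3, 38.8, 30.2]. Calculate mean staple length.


Formula: Mean = sum of lengths / count
Sum = 32.9 + 38.0 + 25.0 + 43.9 + 29.9 + 42.3 + 38.8 + 30.2
Sum = 281.0 mm
Mean = 281.0 / 8 = 35.13 mm

35.13 mm


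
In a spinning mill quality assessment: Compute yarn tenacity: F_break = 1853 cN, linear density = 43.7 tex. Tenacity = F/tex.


Formula: Tenacity = Breaking force / Linear density
Tenacity = 1853 cN / 43.7 tex
Tenacity = 42.40 cN/tex

42.40 cN/tex


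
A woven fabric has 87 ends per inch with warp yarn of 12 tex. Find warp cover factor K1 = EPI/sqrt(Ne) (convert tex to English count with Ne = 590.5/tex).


Formula: K1 = EPI / sqrt(Ne), with Ne = 590.5 / tex_warp
Step 1: Ne = 590.5 / 12 = 49.208
Step 2: sqrt(Ne) = sqrt(49.208) = 7.0148
Step 3: K1 = 87 / 7.0148 = 12.4

12.4


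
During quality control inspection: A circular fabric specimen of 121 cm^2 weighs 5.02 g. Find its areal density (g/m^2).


Formula: GSM = mass_g / area_m2
Step 1: Convert area: 121 cm^2 = 121 / 10000 = 0.0121 m^2
Step 2: GSM = 5.02 g / 0.0121 m^2 = 414.9 g/m^2

414.9 g/m^2


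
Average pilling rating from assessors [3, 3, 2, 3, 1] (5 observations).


Formula: Mean = sum / count
Sum = 3 + 3 + 2 + 3 + 1 = 12
Mean = 12 / 5 = 2.4

2.4


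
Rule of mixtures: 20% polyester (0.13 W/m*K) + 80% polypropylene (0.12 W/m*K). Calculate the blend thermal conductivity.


Formula: Blend property = (fraction_A * property_A) + (fraction_B * property_B)
Step 1: Contribution A = 20/100 * 0.13 W/m*K = 0.026 W/m*K
Step 2: Contribution B = 80/100 * 0.12 W/m*K = 0.096 W/m*K
Step 3: Blend thermal conductivity = 0.026 + 0.096 = 0.122 W/m*K

0.122 W/m*K


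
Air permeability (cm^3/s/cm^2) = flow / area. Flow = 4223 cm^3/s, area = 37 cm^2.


Formula: Air Permeability = Airflow / Test Area
AP = 4223 cm^3/s / 37 cm^2
AP = 114.1 cm^3/s/cm^2

114.1 cm^3/s/cm^2


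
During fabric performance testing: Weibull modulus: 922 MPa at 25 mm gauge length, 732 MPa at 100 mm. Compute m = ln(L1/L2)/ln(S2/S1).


Formula: m = ln(L1/L2) / ln(S2/S1)
Step 1: ln(L1/L2) = ln(25/100) = -1.38629
Step 2: S2/S1 = 732/922 = 0.79393
Step 3: ln(S2/S1) = ln(0.79393) = -0.23076
Step 4: m = -1.38629 / -0.23076 = 6.01

6.01 (Weibull m)


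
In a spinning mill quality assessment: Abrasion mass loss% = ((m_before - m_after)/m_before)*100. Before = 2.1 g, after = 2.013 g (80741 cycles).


Formula: Mass loss% = ((m_before - m_after) / m_before) * 100
Step 1: Mass loss = 2.1 - 2.013 = 0.087 g
Step 2: Ratio = 0.087 / 2.1 = 0.0414286
Step 3: Mass loss% = 0.0414286 * 100 = 4.14286% ≈ 4.14%

4.14%


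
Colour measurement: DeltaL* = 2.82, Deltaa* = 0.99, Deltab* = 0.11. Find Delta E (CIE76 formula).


Formula: Delta E = sqrt(dL*^2 + da*^2 + db*^2)
Step 1: dL*^2 = 2.82^2 = 7.9524
Step 2: da*^2 = 0.99^2 = 0.9801
Step 3: db*^2 = 0.11^2 = 0.0121
Step 4: Sum = 7.9524 + 0.9801 + 0.0121 = 8.9446
Step 5: Delta E = sqrt(8.9446) = 2.99

2.99 Delta E


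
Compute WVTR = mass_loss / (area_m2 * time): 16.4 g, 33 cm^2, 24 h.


Formula: WVTR = mass_loss / (area * time)
Step 1: Convert area: 33 cm^2 = 0.0033 m^2
Step 2: WVTR = 16.4 g / (0.0033 m^2 * 24 h)
Step 3: WVTR = 16.4 / 0.0792 = 207.1 g/m^2/h

207.1 g/m^2/h


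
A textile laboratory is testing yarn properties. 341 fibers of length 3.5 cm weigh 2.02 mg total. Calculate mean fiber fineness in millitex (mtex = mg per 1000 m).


Formula: fineness (mtex) = mass (mg) / total length (km) = (mass_mg / total_length_m) * 1000
Step 1: Convert fiber length: 3.5 cm = 0.035 m
Step 2: Total fiber length = 341 * 0.035 = 11.935 m
Step 3: Linear density = 2.02 mg / 11.935 m = 0.1693 mg/m
Step 4: fineness = 0.1693 * 1000 = 169.3 mtex

169.3 mtex


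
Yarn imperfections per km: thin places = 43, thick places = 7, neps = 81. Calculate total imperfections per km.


Formula: Total = thin places + thick places + neps
Total = 43 + 7 + 81
Total = 131 imperfections/km

131 imperfections/km


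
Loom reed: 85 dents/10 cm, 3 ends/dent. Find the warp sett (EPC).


Formula: EPC = (dents per 10 cm * ends per dent) / 10
Step 1: Total ends per 10 cm = 85 * 3 = 255
Step 2: EPC = 255 / 10 = 25.5 ends/cm

25.5 ends/cm


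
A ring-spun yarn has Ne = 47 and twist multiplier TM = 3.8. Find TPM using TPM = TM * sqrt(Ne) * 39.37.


Formula: TPM = TM * sqrt(Ne) * 39.37
Step 1: sqrt(Ne) = sqrt(47) = 6.8557
Step 2: TM * sqrt(Ne) = 3.8 * 6.8557 = 26.0517
Step 3: TPM = 26.0517 * 39.37 = 1026 twists/m

1026 twists/m


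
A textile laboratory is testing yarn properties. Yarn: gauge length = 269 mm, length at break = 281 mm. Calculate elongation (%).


Formula: Elongation (%) = ((L_break - L0) / L0) * 100
Step 1: Extension = 281 - 269 = 12 mm
Step 2: Elongation = (12 / 269) * 100
Step 3: Elongation = 0.04461 * 100 = 4.461% ≈ 4.5%

4.5%


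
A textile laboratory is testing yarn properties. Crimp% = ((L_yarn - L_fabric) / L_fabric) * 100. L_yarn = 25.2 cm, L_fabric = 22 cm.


Formula: Crimp% = ((L_yarn - L_fabric) / L_fabric) * 100
Step 1: Extension = 25.2 - 22 = 3.2 cm
Step 2: Crimp% = (3.2 / 22) * 100
Step 3: Crimp% = 0.145455 * 100 = 14.5455% ≈ 14.5%

14.5%


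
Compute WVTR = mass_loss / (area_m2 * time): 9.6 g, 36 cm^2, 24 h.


Formula: WVTR = mass_loss / (area * time)
Step 1: Convert area: 36 cm^2 = 0.0036 m^2
Step 2: WVTR = 9.6 g / (0.0036 m^2 * 24 h)
Step 3: WVTR = 9.6 / 0.0864 = 111.1 g/m^2/h

111.1 g/m^2/h


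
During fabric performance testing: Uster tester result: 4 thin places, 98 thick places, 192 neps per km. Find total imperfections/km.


Formula: Total = thin places + thick places + neps
Total = 4 + 98 + 192
Total = 294 imperfections/km

294 imperfections/km


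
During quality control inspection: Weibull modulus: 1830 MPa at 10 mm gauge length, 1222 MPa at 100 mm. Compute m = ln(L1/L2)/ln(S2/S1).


Formula: m = ln(L1/L2) / ln(S2/S1)
Step 1: ln(L1/L2) = ln(10/100) = -2.30259
Step 2: S2/S1 = 1222/1830 = 0.66776
Step 3: ln(S2/S1) = ln(0.66776) = -0.40383
Step 4: m = -2.30259 / -0.40383 = 5.70

5.70 (Weibull m)


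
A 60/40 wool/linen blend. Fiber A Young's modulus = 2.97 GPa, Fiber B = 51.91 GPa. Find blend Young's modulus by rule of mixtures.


Formula: Blend property = (fraction_A * property_A) + (fraction_B * property_B)
Step 1: Contribution A = 60/100 * 2.97 GPa = 1.782 GPa
Step 2: Contribution B = 40/100 * 51.91 GPa = 20.764 GPa
Step 3: Blend Young's modulus = 1.782 + 20.764 = 22.546 GPa

22.546 GPa


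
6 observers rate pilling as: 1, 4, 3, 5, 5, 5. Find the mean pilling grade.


Formula: Mean = sum / count
Sum = 1 + 4 + 3 + 5 + 5 + 5 = 23
Mean = 23 / 6 = 3.8

3.8


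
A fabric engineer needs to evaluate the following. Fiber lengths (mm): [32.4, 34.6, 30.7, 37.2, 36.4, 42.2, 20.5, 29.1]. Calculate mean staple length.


Formula: Mean = sum of lengths / count
Sum = 32.4 + 34.6 + 30.7 + 37.2 + 36.4 + 42.2 + 20.5 + 29.1
Sum = 263.1 mm
Mean = 263.1 / 8 = 32.89 mm

32.89 mm


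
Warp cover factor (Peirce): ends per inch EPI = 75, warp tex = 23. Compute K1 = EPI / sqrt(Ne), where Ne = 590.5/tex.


Formula: K1 = EPI / sqrt(Ne), with Ne = 590.5 / tex_warp
Step 1: Ne = 590.5 / 23 = 25.674
Step 2: sqrt(Ne) = sqrt(25.674) = 5.067
Step 3: K1 = 75 / 5.067 = 14.8

14.8


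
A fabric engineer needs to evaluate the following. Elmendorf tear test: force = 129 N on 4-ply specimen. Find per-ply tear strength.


Formula: Per-ply strength = Total force / Number of plies
Per-ply = 129 N / 4
Per-ply = 32.25 N

32.25 N


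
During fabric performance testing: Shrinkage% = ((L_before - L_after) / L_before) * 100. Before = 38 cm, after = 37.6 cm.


Formula: Shrinkage% = ((L_before - L_after) / L_before) * 100
Step 1: Shrinkage = 38 - 37.6 = 0.4 cm
Step 2: Shrinkage% = (0.4 / 38) * 100
Step 3: Shrinkage% = 0.010526 * 100 = 1.0526% ≈ 1.1%

1.1%


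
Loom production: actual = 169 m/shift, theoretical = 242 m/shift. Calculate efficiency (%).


Formula: Efficiency% = (Actual output / Theoretical output) * 100
Efficiency% = (169 / 242) * 100
Efficiency% = 0.698347 * 100 = 69.8347% ≈ 69.8%

69.8%


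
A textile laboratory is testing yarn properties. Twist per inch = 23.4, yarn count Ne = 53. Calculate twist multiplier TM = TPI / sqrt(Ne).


Formula: TM = TPI / sqrt(Ne)
Step 1: sqrt(Ne) = sqrt(53) = 7.2801
Step 2: TM = 23.4 / 7.2801 = 3.21

3.21 TM


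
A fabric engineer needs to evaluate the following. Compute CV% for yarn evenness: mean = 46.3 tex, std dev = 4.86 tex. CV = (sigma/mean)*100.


Formula: CV% = (standard deviation / mean) * 100
Step 1: Ratio = 4.86 / 46.3 = 0.104968
Step 2: CV% = 0.104968 * 100 = 10.4968% ≈ 10.5%

10.5%


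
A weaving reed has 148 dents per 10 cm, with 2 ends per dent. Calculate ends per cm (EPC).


Formula: EPC = (dents per 10 cm * ends per dent) / 10
Step 1: Total ends per 10 cm = 148 * 2 = 296
Step 2: EPC = 296 / 10 = 29.6 ends/cm

29.6 ends/cm


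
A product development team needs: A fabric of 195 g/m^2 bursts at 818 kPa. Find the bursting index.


Formula: Bursting Index = Bursting Strength / Fabric GSM
BI = 818 kPa / 195 g/m^2
BI = 4.195 kPa/(g/m^2)

4.195 kPa/(g/m^2)


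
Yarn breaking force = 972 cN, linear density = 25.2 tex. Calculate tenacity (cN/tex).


Formula: Tenacity = Breaking force / Linear density
Tenacity = 972 cN / 25.2 tex
Tenacity = 38.57 cN/tex

38.57 cN/tex


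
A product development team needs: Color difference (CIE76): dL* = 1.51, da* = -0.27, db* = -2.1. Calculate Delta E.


Formula: Delta E = sqrt(dL*^2 + da*^2 + db*^2)
Step 1: dL*^2 = 1.51^2 = 2.2801
Step 2: da*^2 = (-0.27)^2 = 0.0729
Step 3: db*^2 = (-2.1)^2 = 4.41
Step 4: Sum = 2.2801 + 0.0729 + 4.41 = 6.763
Step 5: Delta E = sqrt(6.763) = 2.6

2.6 Delta E


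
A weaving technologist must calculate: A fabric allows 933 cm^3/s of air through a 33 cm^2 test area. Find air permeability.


Formula: Air Permeability = Airflow / Test Area
AP = 933 cm^3/s / 33 cm^2
AP = 28.3 cm^3/s/cm^2

28.3 cm^3/s/cm^2


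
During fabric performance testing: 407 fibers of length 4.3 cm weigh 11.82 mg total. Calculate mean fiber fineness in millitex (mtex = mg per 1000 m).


Formula: fineness (mtex) = mass (mg) / total length (km) = (mass_mg / total_length_m) * 1000
Step 1: Convert fiber length: 4.3 cm = 0.043 m
Step 2: Total fiber length = 407 * 0.043 = 17.501 m
Step 3: Linear density = 11.82 mg / 17.501 m = 0.6754 mg/m
Step 4: fineness = 0.6754 * 1000 = 675.4 mtex

675.4 mtex


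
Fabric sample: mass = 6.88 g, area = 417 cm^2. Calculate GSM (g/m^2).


Formula: GSM = mass_g / area_m2
Step 1: Convert area: 417 cm^2 = 417 / 10000 = 0.0417 m^2
Step 2: GSM = 6.88 g / 0.0417 m^2 = 165.0 g/m^2

165.0 g/m^2


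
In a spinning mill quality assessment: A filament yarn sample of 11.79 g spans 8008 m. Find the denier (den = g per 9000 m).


Formula: den = (mass_g / length_m) * 9000
Substituting: den = (11.79 / 8008) * 9000
Intermediate: 11.79 / 8008 = 0.00147228 g/m
den = 0.00147228 * 9000 = 13.3 denier

13.3 denier
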